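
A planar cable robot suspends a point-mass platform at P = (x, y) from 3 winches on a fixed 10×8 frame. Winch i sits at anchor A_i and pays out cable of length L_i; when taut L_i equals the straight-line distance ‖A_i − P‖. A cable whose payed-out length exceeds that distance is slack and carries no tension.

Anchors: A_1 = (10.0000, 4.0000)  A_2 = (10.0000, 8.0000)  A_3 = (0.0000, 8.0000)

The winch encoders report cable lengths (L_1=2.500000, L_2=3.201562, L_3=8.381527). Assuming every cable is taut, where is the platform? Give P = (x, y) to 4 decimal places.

(8.0000, 5.5000)

circle eqns → linear via eq_j − eq_1; set c_j = A_j·A_j − L_j²
c_1 = 100.0000+16.0000−6.2500 = 109.7500
0.0000·x − 8.0000·y = c_1−c_2 = -44.0000
20.0000·x − 8.0000·y = c_1−c_3 = 116.0000
solve first two rows → x=8.0000, y=5.5000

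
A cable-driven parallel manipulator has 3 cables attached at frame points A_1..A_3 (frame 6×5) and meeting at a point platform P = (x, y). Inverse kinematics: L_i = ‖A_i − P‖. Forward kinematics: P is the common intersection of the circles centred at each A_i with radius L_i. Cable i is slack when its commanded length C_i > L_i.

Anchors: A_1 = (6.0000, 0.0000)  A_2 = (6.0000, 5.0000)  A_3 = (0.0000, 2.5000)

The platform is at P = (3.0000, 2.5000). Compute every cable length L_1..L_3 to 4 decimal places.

(3.9051, 3.9051, 3.0000)

cable 1: Δx=3.0000, Δy=-2.5000; L_1 = √(Δx²+Δy²) = 3.9051
cable 2: Δx=3.0000, Δy=2.5000; L_2 = √(Δx²+Δy²) = 3.9051
cable 3: Δx=-3.0000, Δy=0.0000; L_3 = √(Δx²+Δy²) = 3.0000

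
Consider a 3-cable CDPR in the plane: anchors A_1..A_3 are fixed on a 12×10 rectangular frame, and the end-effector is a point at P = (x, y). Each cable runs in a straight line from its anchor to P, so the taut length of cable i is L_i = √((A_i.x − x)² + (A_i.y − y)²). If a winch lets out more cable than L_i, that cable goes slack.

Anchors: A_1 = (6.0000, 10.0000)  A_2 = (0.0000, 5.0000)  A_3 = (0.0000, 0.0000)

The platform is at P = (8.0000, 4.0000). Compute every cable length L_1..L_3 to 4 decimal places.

(6.3246, 8.0623, 8.9443)

cable 1: Δx=-2.0000, Δy=6.0000; L_1 = √(Δx²+Δy²) = 6.3246
cable 2: Δx=-8.0000, Δy=1.0000; L_2 = √(Δx²+Δy²) = 8.0623
cable 3: Δx=-8.0000, Δy=-4.0000; L_3 = √(Δx²+Δy²) = 8.9443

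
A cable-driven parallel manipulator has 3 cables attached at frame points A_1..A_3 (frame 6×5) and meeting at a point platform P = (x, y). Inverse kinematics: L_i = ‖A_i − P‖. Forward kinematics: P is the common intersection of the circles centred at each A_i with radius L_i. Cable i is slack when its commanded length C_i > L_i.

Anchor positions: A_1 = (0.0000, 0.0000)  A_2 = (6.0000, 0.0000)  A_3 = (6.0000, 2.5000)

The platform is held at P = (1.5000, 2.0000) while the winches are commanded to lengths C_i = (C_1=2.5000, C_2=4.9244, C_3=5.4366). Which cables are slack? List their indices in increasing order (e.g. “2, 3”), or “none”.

3

cable 1: √((-1.5000)²+(-2.0000)²)=2.5000, C_1=2.5000: taut
cable 2: √((4.5000)²+(-2.0000)²)=4.9244, C_2=4.9244: taut
cable 3: √((4.5000)²+(0.5000)²)=4.5277, C_3=5.4366: slack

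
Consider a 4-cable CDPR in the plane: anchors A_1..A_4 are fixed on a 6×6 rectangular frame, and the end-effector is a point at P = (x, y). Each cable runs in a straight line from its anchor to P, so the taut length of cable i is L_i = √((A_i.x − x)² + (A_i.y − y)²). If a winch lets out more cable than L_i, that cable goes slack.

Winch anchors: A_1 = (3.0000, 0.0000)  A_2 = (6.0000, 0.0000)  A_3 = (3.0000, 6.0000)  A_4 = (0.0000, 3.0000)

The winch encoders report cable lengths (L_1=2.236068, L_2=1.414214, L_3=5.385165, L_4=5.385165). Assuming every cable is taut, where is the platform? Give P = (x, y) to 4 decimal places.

(5.0000, 1.0000)

expand ‖A_i−P‖²=L_i² and subtract eq 1 (q_i ≔ ‖A_i‖²−L_i²)
q_1 = 9.0000+0.0000−5.0000 = 4.0000
eq1−eq2 → [-6.0000  0.0000]·P = -30.0000
eq1−eq3 → [0.0000  -12.0000]·P = -12.0000
eq1−eq4 → [6.0000  -6.0000]·P = 24.0000
2×2 solve → P = (5.0000, 1.0000)
check cable 4: ‖A_4−P‖² = 29.0000 ≈ L_4² = 29.0000 ✓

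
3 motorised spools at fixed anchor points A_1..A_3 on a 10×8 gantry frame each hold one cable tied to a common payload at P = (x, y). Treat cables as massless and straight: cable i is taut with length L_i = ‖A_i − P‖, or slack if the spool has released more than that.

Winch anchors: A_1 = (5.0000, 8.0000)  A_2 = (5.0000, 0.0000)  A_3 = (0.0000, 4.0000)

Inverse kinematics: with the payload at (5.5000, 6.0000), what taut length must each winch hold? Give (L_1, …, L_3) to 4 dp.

L_1: Δ = A_1−P = (-0.5000, 2.0000) → ‖Δ‖ = √4.2500 = 2.0616
L_2: Δ = A_2−P = (-0.5000, -6.0000) → ‖Δ‖ = √36.2500 = 6.0208
L_3: Δ = A_3−P = (-5.5000, -2.0000) → ‖Δ‖ = √34.2500 = 5.8523

(2.0616, 6.0208, 5.8523)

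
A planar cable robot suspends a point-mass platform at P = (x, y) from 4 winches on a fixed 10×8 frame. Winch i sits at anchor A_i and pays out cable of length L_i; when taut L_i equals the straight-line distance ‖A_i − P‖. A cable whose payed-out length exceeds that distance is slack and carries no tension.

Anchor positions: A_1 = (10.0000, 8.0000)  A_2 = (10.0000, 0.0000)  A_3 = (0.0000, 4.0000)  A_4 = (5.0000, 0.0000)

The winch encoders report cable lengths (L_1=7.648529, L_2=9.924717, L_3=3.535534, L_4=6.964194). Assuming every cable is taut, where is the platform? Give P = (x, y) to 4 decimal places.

expand ‖A_i−P‖²=L_i² and subtract eq 1 (q_i ≔ ‖A_i‖²−L_i²)
q_1 = 100.0000+64.0000−58.5000 = 105.5000
eq1−eq2 → [0.0000  16.0000]·P = 104.0000
eq1−eq3 → [20.0000  8.0000]·P = 102.0000
eq1−eq4 → [10.0000  16.0000]·P = 129.0000
2×2 solve → P = (2.5000, 6.5000)
check cable 4: ‖A_4−P‖² = 48.5000 ≈ L_4² = 48.5000 ✓

(2.5000, 6.5000)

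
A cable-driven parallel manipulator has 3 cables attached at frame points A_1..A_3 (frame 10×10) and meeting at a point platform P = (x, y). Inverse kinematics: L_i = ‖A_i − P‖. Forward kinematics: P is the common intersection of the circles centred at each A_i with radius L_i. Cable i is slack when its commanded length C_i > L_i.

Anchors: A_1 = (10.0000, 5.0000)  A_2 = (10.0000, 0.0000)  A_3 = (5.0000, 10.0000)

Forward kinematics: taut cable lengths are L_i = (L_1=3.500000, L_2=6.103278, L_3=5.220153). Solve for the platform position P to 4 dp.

each cable: (A_i−P)·(A_i−P) = L_i²; let q_i = ‖A_i‖²−L_i²
q_1 = 100.0000+25.0000−12.2500 = 112.7500
row 1: 0.0000x + 10.0000y = 50.0000  (q_2=62.7500)
row 2: 10.0000x − 10.0000y = 15.0000  (q_3=97.7500)
Cramer on rows 1–2 → x = 6.5000, y = 5.0000

(6.5000, 5.0000)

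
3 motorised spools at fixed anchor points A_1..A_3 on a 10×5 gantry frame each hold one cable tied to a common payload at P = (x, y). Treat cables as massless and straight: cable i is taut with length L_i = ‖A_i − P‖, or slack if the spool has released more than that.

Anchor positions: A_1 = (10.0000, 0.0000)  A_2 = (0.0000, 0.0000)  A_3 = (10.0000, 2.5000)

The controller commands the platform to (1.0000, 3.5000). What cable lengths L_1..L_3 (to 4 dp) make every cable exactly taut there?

L_1 = √((10.0000−1.0000)² + (0.0000−3.5000)²) = 9.6566
L_2 = √((0.0000−1.0000)² + (0.0000−3.5000)²) = 3.6401
L_3 = √((10.0000−1.0000)² + (2.5000−3.5000)²) = 9.0554

(9.6566, 3.6401, 9.0554)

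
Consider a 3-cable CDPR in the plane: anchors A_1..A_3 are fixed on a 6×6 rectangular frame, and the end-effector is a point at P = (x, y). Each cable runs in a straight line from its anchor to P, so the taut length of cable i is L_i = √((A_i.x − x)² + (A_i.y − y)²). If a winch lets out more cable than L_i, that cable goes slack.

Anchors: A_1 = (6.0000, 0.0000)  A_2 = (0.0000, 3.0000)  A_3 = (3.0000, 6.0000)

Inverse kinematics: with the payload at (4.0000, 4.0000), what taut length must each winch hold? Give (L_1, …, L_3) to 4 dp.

L_1 = √((6.0000−4.0000)² + (0.0000−4.0000)²) = 4.4721
L_2 = √((0.0000−4.0000)² + (3.0000−4.0000)²) = 4.1231
L_3 = √((3.0000−4.0000)² + (6.0000−4.0000)²) = 2.2361

(4.4721, 4.1231, 2.2361)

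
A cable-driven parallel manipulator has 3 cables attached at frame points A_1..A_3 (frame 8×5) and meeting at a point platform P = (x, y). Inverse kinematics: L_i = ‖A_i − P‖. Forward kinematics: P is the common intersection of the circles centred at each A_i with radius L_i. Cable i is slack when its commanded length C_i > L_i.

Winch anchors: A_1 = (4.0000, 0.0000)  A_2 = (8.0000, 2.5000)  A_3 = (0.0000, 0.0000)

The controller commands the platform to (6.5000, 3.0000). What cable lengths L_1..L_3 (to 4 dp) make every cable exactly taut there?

L_1 = √((4.0000−6.5000)² + (0.0000−3.0000)²) = 3.9051
L_2 = √((8.0000−6.5000)² + (2.5000−3.0000)²) = 1.5811
L_3 = √((0.0000−6.5000)² + (0.0000−3.0000)²) = 7.1589

(3.9051, 1.5811, 7.1589)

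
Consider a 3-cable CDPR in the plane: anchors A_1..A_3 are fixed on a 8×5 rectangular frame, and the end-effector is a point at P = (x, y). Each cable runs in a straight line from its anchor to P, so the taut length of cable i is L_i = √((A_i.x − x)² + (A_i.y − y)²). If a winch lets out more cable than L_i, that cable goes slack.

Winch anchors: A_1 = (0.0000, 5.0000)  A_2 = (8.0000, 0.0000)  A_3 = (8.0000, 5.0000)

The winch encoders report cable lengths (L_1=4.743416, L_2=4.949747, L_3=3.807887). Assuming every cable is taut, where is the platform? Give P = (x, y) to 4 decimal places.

each cable: (A_i−P)·(A_i−P) = L_i²; let c_i = ‖A_i‖²−L_i²
c_1 = 0.0000+25.0000−22.5000 = 2.5000
row 1: -16.0000x + 10.0000y = -37.0000  (c_2=39.5000)
row 2: -16.0000x + 0.0000y = -72.0000  (c_3=74.5000)
Cramer on rows 1–2 → x = 4.5000, y = 3.5000

(4.5000, 3.5000)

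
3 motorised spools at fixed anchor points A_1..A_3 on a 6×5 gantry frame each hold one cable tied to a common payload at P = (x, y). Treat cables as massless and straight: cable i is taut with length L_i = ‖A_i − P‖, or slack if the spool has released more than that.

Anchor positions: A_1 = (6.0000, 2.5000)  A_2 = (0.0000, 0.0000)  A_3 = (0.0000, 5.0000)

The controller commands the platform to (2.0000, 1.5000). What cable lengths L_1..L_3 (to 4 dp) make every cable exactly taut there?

L_1: Δ = A_1−P = (4.0000, 1.0000) → ‖Δ‖ = √17.0000 = 4.1231
L_2: Δ = A_2−P = (-2.0000, -1.5000) → ‖Δ‖ = √6.2500 = 2.5000
L_3: Δ = A_3−P = (-2.0000, 3.5000) → ‖Δ‖ = √16.2500 = 4.0311

(4.1231, 2.5000, 4.0311)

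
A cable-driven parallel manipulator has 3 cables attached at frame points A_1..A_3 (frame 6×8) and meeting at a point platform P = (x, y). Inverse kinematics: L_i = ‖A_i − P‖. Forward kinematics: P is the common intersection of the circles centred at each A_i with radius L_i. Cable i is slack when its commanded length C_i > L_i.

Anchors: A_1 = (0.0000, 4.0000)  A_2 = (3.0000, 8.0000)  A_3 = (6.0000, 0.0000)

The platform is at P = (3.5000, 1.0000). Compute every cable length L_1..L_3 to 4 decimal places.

(4.6098, 7.0178, 2.6926)

L_1: Δ = A_1−P = (-3.5000, 3.0000) → ‖Δ‖ = √21.2500 = 4.6098
L_2: Δ = A_2−P = (-0.5000, 7.0000) → ‖Δ‖ = √49.2500 = 7.0178
L_3: Δ = A_3−P = (2.5000, -1.0000) → ‖Δ‖ = √7.2500 = 2.6926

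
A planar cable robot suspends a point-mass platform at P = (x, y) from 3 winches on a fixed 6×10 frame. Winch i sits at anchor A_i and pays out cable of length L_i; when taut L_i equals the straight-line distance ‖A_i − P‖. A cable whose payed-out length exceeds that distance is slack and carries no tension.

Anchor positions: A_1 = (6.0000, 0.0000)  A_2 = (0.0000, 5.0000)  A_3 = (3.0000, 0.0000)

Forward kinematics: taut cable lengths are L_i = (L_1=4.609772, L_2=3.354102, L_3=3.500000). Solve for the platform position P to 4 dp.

expand ‖A_i−P‖²=L_i² and subtract eq 1 (c_i ≔ ‖A_i‖²−L_i²)
c_1 = 36.0000+0.0000−21.2500 = 14.7500
eq1−eq2 → [12.0000  -10.0000]·P = 1.0000
eq1−eq3 → [6.0000  0.0000]·P = 18.0000
2×2 solve → P = (3.0000, 3.5000)

(3.0000, 3.5000)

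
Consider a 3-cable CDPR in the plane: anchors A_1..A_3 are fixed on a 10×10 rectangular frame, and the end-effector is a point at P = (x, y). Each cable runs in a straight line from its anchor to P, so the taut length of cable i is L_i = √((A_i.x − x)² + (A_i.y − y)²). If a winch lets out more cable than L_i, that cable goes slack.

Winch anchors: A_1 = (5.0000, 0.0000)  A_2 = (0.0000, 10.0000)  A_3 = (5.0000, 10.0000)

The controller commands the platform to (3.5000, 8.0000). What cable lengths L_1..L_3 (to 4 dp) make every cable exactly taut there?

(8.1394, 4.0311, 2.5000)

cable 1: Δx=1.5000, Δy=-8.0000; L_1 = √(Δx²+Δy²) = 8.1394
cable 2: Δx=-3.5000, Δy=2.0000; L_2 = √(Δx²+Δy²) = 4.0311
cable 3: Δx=1.5000, Δy=2.0000; L_3 = √(Δx²+Δy²) = 2.5000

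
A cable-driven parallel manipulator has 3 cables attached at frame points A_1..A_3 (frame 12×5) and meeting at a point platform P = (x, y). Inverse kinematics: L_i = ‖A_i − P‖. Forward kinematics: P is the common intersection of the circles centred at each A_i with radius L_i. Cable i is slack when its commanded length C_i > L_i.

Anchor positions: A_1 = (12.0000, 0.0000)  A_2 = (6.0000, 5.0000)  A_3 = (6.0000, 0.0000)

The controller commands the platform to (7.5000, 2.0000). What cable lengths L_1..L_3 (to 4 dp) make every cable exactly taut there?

L_1 = √((12.0000−7.5000)² + (0.0000−2.0000)²) = 4.9244
L_2 = √((6.0000−7.5000)² + (5.0000−2.0000)²) = 3.3541
L_3 = √((6.0000−7.5000)² + (0.0000−2.0000)²) = 2.5000

(4.9244, 3.3541, 2.5000)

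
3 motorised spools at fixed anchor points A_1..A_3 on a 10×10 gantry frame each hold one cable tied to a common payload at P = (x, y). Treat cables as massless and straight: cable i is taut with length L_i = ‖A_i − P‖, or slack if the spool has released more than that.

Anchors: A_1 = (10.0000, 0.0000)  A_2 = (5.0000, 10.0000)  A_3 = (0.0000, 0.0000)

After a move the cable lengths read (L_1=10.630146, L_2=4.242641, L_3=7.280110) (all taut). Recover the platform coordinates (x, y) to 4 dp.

expand ‖A_i−P‖²=L_i² and subtract eq 1 (c_i ≔ ‖A_i‖²−L_i²)
c_1 = 100.0000+0.0000−113.0000 = -13.0000
eq1−eq2 → [10.0000  -20.0000]·P = -120.0000
eq1−eq3 → [20.0000  0.0000]·P = 40.0000
2×2 solve → P = (2.0000, 7.0000)

(2.0000, 7.0000)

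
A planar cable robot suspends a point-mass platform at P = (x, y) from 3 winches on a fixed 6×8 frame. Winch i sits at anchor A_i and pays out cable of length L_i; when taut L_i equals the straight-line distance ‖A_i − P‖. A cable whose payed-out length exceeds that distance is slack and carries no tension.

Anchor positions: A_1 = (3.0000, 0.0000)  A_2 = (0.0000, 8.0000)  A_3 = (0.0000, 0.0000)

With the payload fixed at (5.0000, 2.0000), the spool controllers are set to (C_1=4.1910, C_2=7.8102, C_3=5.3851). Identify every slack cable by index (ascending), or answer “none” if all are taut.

1

cable 1: L_1 = ‖A_1−P‖ = 2.8284;  C_1 = 4.1910 → slack
cable 2: L_2 = ‖A_2−P‖ = 7.8102;  C_2 = 7.8102 → taut
cable 3: L_3 = ‖A_3−P‖ = 5.3852;  C_3 = 5.3851 → taut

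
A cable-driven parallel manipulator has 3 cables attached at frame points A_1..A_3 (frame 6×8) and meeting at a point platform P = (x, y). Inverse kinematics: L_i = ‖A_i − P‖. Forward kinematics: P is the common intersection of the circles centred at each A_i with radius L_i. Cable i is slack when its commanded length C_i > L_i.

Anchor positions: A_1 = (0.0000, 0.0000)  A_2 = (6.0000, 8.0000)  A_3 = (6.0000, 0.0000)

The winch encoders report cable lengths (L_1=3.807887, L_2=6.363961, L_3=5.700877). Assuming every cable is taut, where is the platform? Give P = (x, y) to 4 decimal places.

(1.5000, 3.5000)

circle eqns → linear via eq_j − eq_1; set k_j = A_j·A_j − L_j²
k_1 = 0.0000+0.0000−14.5000 = -14.5000
-12.0000·x − 16.0000·y = k_1−k_2 = -74.0000
-12.0000·x + 0.0000·y = k_1−k_3 = -18.0000
solve first two rows → x=1.5000, y=3.5000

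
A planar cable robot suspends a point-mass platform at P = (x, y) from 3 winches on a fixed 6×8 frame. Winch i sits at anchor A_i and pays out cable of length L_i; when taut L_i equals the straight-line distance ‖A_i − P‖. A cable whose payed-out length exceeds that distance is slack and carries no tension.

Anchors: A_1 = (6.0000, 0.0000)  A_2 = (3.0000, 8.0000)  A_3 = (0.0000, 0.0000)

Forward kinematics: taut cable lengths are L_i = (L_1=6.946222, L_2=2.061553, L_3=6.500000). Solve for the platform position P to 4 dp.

(2.5000, 6.0000)

expand ‖A_i−P‖²=L_i² and subtract eq 1 (k_i ≔ ‖A_i‖²−L_i²)
k_1 = 36.0000+0.0000−48.2500 = -12.2500
eq1−eq2 → [6.0000  -16.0000]·P = -81.0000
eq1−eq3 → [12.0000  0.0000]·P = 30.0000
2×2 solve → P = (2.5000, 6.0000)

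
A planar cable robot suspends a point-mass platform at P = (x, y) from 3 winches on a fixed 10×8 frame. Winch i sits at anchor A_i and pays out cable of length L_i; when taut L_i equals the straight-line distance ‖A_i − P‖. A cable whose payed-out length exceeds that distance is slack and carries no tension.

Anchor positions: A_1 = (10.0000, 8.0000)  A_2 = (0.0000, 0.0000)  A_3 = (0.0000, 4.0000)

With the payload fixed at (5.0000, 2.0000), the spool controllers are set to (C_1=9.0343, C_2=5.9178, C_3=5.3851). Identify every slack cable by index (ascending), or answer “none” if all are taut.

cable 1: √((5.0000)²+(6.0000)²)=7.8102, C_1=9.0343: slack
cable 2: √((-5.0000)²+(-2.0000)²)=5.3852, C_2=5.9178: slack
cable 3: √((-5.0000)²+(2.0000)²)=5.3852, C_3=5.3851: taut

1, 2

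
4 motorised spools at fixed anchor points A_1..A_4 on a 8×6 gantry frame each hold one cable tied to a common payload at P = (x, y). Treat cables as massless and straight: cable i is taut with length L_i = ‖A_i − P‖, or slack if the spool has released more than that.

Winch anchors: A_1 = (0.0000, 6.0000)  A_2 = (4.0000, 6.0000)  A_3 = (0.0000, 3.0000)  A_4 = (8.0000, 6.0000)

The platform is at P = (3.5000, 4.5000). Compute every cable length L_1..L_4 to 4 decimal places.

L_1 = √((0.0000−3.5000)² + (6.0000−4.5000)²) = 3.8079
L_2 = √((4.0000−3.5000)² + (6.0000−4.5000)²) = 1.5811
L_3 = √((0.0000−3.5000)² + (3.0000−4.5000)²) = 3.8079
L_4 = √((8.0000−3.5000)² + (6.0000−4.5000)²) = 4.7434

(3.8079, 1.5811, 3.8079, 4.7434)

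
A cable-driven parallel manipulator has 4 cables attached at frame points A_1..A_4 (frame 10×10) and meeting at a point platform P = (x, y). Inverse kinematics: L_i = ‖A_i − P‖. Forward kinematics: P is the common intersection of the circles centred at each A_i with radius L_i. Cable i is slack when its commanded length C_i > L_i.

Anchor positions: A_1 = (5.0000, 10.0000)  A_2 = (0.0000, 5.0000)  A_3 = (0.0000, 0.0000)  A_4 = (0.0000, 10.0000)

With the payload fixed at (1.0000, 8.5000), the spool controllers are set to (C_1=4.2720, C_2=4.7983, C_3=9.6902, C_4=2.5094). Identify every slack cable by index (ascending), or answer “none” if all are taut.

cable 1: √((4.0000)²+(1.5000)²)=4.2720, C_1=4.2720: taut
cable 2: √((-1.0000)²+(-3.5000)²)=3.6401, C_2=4.7983: slack
cable 3: √((-1.0000)²+(-8.5000)²)=8.5586, C_3=9.6902: slack
cable 4: √((-1.0000)²+(1.5000)²)=1.8028, C_4=2.5094: slack

2, 3, 4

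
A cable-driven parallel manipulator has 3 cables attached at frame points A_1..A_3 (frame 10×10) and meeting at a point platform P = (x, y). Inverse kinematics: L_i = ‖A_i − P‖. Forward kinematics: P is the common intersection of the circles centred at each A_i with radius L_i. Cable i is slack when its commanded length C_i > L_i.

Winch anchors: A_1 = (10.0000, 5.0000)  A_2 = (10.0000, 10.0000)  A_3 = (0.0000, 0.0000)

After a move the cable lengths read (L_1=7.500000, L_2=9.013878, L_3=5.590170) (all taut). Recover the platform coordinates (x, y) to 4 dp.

(2.5000, 5.0000)

circle eqns → linear via eq_j − eq_1; set k_j = A_j·A_j − L_j²
k_1 = 100.0000+25.0000−56.2500 = 68.7500
0.0000·x − 10.0000·y = k_1−k_2 = -50.0000
20.0000·x + 10.0000·y = k_1−k_3 = 100.0000
solve first two rows → x=2.5000, y=5.0000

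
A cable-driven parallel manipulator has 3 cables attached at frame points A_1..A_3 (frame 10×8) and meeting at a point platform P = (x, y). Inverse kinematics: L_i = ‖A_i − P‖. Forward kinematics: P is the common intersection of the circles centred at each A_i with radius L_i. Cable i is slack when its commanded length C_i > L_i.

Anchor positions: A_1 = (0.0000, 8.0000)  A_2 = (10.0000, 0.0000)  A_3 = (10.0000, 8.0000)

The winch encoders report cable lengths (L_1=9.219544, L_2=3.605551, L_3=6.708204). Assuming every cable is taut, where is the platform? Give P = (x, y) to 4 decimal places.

(7.0000, 2.0000)

each cable: (A_i−P)·(A_i−P) = L_i²; let q_i = ‖A_i‖²−L_i²
q_1 = 0.0000+64.0000−85.0000 = -21.0000
row 1: -20.0000x + 16.0000y = -108.0000  (q_2=87.0000)
row 2: -20.0000x + 0.0000y = -140.0000  (q_3=119.0000)
Cramer on rows 1–2 → x = 7.0000, y = 2.0000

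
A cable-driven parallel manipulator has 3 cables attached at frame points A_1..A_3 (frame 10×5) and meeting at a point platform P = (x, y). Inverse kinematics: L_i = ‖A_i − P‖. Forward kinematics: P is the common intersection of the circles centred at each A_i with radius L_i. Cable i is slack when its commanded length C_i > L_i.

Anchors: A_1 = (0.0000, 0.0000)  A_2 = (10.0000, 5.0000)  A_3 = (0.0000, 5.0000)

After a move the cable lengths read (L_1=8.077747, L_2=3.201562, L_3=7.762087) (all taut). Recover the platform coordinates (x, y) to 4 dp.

(7.5000, 3.0000)

expand ‖A_i−P‖²=L_i² and subtract eq 1 (c_i ≔ ‖A_i‖²−L_i²)
c_1 = 0.0000+0.0000−65.2500 = -65.2500
eq1−eq2 → [-20.0000  -10.0000]·P = -180.0000
eq1−eq3 → [0.0000  -10.0000]·P = -30.0000
2×2 solve → P = (7.5000, 3.0000)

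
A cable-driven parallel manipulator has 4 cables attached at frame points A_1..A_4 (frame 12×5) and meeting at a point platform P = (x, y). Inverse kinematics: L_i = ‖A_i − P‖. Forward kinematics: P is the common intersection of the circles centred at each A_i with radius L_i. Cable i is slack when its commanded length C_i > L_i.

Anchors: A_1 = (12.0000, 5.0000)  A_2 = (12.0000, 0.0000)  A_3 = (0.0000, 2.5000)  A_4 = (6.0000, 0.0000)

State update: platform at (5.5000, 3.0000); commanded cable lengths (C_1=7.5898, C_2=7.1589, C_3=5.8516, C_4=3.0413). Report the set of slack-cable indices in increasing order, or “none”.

1, 3

i=1: geometric 6.8007 vs commanded 7.5898 ⇒ slack
i=2: geometric 7.1589 vs commanded 7.1589 ⇒ taut
i=3: geometric 5.5227 vs commanded 5.8516 ⇒ slack
i=4: geometric 3.0414 vs commanded 3.0413 ⇒ taut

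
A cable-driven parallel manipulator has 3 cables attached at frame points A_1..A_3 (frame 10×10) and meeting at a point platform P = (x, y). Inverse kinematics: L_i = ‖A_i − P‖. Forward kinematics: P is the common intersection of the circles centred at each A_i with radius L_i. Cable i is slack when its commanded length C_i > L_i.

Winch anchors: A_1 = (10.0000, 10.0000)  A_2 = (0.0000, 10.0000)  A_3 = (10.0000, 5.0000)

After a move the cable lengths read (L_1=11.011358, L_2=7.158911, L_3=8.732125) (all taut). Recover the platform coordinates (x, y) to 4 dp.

circle eqns → linear via eq_j − eq_1; set k_j = A_j·A_j − L_j²
k_1 = 100.0000+100.0000−121.2500 = 78.7500
20.0000·x + 0.0000·y = k_1−k_2 = 30.0000
0.0000·x + 10.0000·y = k_1−k_3 = 30.0000
solve first two rows → x=1.5000, y=3.0000

(1.5000, 3.0000)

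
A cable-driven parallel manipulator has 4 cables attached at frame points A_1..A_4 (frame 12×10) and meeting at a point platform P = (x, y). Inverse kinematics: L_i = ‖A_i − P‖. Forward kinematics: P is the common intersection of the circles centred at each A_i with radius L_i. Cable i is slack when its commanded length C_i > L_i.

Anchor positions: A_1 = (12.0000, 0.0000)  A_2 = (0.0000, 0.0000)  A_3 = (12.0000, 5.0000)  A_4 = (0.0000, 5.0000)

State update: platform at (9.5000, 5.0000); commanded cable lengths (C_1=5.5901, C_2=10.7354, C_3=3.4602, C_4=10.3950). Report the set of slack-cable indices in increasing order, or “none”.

3, 4

cable 1: L_1 = ‖A_1−P‖ = 5.5902;  C_1 = 5.5901 → taut
cable 2: L_2 = ‖A_2−P‖ = 10.7355;  C_2 = 10.7354 → taut
cable 3: L_3 = ‖A_3−P‖ = 2.5000;  C_3 = 3.4602 → slack
cable 4: L_4 = ‖A_4−P‖ = 9.5000;  C_4 = 10.3950 → slack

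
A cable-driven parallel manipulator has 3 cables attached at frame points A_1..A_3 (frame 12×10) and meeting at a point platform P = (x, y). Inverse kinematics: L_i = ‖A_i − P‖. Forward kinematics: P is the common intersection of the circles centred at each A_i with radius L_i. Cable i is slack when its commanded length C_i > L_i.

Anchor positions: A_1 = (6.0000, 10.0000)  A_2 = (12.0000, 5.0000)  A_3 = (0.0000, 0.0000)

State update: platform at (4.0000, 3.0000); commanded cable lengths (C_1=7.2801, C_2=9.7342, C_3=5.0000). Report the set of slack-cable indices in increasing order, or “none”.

2

cable 1: √((2.0000)²+(7.0000)²)=7.2801, C_1=7.2801: taut
cable 2: √((8.0000)²+(2.0000)²)=8.2462, C_2=9.7342: slack
cable 3: √((-4.0000)²+(-3.0000)²)=5.0000, C_3=5.0000: taut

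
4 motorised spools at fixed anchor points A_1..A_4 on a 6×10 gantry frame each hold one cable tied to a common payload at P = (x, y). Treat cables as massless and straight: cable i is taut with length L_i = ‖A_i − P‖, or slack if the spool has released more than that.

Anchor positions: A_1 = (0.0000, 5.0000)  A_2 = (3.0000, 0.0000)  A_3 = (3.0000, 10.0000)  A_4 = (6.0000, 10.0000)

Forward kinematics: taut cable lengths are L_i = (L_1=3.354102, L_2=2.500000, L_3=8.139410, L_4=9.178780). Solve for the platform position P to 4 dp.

circle eqns → linear via eq_j − eq_1; set c_j = A_j·A_j − L_j²
c_1 = 0.0000+25.0000−11.2500 = 13.7500
-6.0000·x + 10.0000·y = c_1−c_2 = 11.0000
-6.0000·x − 10.0000·y = c_1−c_3 = -29.0000
-12.0000·x − 10.0000·y = c_1−c_4 = -38.0000
solve first two rows → x=1.5000, y=2.0000
check cable 4: ‖A_4−P‖² = 84.2500 ≈ L_4² = 84.2500 ✓

(1.5000, 2.0000)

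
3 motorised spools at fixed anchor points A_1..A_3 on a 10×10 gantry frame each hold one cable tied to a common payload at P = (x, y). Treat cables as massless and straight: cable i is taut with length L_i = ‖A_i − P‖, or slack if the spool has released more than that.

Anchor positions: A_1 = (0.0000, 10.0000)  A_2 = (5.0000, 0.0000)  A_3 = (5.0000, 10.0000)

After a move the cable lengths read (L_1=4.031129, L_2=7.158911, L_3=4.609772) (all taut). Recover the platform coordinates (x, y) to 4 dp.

(2.0000, 6.5000)

expand ‖A_i−P‖²=L_i² and subtract eq 1 (q_i ≔ ‖A_i‖²−L_i²)
q_1 = 0.0000+100.0000−16.2500 = 83.7500
eq1−eq2 → [-10.0000  20.0000]·P = 110.0000
eq1−eq3 → [-10.0000  0.0000]·P = -20.0000
2×2 solve → P = (2.0000, 6.5000)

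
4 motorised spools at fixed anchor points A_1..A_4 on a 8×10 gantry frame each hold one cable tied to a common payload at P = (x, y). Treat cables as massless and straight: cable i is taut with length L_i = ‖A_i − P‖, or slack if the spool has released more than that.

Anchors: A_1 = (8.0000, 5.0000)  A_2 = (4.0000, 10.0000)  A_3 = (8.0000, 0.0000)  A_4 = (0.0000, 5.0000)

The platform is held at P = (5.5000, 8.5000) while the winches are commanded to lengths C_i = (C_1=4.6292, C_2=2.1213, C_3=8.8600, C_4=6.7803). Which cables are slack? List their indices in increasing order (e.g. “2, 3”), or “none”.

cable 1: L_1 = ‖A_1−P‖ = 4.3012;  C_1 = 4.6292 → slack
cable 2: L_2 = ‖A_2−P‖ = 2.1213;  C_2 = 2.1213 → taut
cable 3: L_3 = ‖A_3−P‖ = 8.8600;  C_3 = 8.8600 → taut
cable 4: L_4 = ‖A_4−P‖ = 6.5192;  C_4 = 6.7803 → slack

1, 4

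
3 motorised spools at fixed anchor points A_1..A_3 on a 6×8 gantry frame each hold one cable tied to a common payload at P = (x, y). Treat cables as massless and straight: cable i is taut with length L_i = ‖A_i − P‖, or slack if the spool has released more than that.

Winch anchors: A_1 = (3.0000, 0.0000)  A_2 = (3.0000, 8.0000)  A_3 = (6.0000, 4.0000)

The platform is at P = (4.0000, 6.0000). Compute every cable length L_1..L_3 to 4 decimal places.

(6.0828, 2.2361, 2.8284)

L_1: Δ = A_1−P = (-1.0000, -6.0000) → ‖Δ‖ = √37.0000 = 6.0828
L_2: Δ = A_2−P = (-1.0000, 2.0000) → ‖Δ‖ = √5.0000 = 2.2361
L_3: Δ = A_3−P = (2.0000, -2.0000) → ‖Δ‖ = √8.0000 = 2.8284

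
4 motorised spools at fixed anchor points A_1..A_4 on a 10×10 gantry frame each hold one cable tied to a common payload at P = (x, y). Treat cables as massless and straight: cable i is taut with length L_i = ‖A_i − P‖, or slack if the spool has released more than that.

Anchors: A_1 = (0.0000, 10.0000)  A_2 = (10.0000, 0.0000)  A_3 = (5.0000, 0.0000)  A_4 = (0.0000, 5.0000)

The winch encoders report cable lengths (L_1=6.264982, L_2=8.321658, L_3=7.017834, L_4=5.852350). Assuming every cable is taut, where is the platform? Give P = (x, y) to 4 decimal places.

(5.5000, 7.0000)

each cable: (A_i−P)·(A_i−P) = L_i²; let c_i = ‖A_i‖²−L_i²
c_1 = 0.0000+100.0000−39.2500 = 60.7500
row 1: -20.0000x + 20.0000y = 30.0000  (c_2=30.7500)
row 2: -10.0000x + 20.0000y = 85.0000  (c_3=-24.2500)
row 3: 0.0000x + 10.0000y = 70.0000  (c_4=-9.2500)
Cramer on rows 1–2 → x = 5.5000, y = 7.0000
check cable 4: ‖A_4−P‖² = 34.2500 ≈ L_4² = 34.2500 ✓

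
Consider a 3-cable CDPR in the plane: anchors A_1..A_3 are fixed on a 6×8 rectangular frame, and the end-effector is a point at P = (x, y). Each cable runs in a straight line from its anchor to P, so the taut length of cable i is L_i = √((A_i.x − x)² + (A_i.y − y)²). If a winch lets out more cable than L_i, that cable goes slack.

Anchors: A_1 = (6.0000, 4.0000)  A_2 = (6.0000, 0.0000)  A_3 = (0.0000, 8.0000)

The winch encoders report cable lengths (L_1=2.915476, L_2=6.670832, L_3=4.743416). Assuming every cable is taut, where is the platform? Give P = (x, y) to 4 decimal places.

(4.5000, 6.5000)

expand ‖A_i−P‖²=L_i² and subtract eq 1 (k_i ≔ ‖A_i‖²−L_i²)
k_1 = 36.0000+16.0000−8.5000 = 43.5000
eq1−eq2 → [0.0000  8.0000]·P = 52.0000
eq1−eq3 → [12.0000  -8.0000]·P = 2.0000
2×2 solve → P = (4.5000, 6.5000)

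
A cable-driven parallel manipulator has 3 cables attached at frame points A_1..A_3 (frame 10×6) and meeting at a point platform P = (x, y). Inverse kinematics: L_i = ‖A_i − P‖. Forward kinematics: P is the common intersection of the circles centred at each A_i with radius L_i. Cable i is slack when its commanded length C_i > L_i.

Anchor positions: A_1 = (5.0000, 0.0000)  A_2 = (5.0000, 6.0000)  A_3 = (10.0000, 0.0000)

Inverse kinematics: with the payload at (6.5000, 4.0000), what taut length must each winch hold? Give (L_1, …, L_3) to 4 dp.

cable 1: Δx=-1.5000, Δy=-4.0000; L_1 = √(Δx²+Δy²) = 4.2720
cable 2: Δx=-1.5000, Δy=2.0000; L_2 = √(Δx²+Δy²) = 2.5000
cable 3: Δx=3.5000, Δy=-4.0000; L_3 = √(Δx²+Δy²) = 5.3151

(4.2720, 2.5000, 5.3151)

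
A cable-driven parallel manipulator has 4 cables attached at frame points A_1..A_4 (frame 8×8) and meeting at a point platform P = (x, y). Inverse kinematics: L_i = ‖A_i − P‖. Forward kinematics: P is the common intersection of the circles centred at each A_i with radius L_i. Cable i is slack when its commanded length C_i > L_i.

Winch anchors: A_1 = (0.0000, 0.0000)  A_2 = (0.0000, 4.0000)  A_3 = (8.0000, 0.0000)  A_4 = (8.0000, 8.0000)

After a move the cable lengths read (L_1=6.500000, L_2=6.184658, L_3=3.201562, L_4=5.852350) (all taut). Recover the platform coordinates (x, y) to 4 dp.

expand ‖A_i−P‖²=L_i² and subtract eq 1 (k_i ≔ ‖A_i‖²−L_i²)
k_1 = 0.0000+0.0000−42.2500 = -42.2500
eq1−eq2 → [0.0000  -8.0000]·P = -20.0000
eq1−eq3 → [-16.0000  0.0000]·P = -96.0000
eq1−eq4 → [-16.0000  -16.0000]·P = -136.0000
2×2 solve → P = (6.0000, 2.5000)
check cable 4: ‖A_4−P‖² = 34.2500 ≈ L_4² = 34.2500 ✓

(6.0000, 2.5000)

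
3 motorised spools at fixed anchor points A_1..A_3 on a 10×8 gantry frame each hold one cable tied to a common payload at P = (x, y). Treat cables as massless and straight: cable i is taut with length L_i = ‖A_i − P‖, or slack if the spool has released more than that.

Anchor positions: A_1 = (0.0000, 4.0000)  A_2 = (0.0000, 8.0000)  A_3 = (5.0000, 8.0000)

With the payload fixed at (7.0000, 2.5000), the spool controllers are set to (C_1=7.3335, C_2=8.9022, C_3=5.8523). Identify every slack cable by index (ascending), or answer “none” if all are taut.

1

i=1: geometric 7.1589 vs commanded 7.3335 ⇒ slack
i=2: geometric 8.9022 vs commanded 8.9022 ⇒ taut
i=3: geometric 5.8523 vs commanded 5.8523 ⇒ taut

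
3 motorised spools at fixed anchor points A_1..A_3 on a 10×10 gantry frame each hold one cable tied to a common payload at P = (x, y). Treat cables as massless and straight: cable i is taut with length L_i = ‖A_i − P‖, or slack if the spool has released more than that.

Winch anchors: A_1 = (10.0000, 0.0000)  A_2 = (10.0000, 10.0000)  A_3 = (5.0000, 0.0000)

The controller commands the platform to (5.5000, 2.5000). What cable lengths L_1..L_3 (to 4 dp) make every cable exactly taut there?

(5.1478, 8.7464, 2.5495)

L_1 = √((10.0000−5.5000)² + (0.0000−2.5000)²) = 5.1478
L_2 = √((10.0000−5.5000)² + (10.0000−2.5000)²) = 8.7464
L_3 = √((5.0000−5.5000)² + (0.0000−2.5000)²) = 2.5495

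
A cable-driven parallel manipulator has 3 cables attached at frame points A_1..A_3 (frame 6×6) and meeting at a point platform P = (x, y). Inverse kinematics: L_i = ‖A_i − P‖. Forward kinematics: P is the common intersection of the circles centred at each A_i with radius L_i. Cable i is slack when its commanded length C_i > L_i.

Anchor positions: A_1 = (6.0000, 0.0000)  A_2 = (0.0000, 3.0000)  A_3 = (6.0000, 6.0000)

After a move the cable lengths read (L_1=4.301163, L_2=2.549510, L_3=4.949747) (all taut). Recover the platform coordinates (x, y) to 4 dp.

circle eqns → linear via eq_j − eq_1; set q_j = A_j·A_j − L_j²
q_1 = 36.0000+0.0000−18.5000 = 17.5000
12.0000·x − 6.0000·y = q_1−q_2 = 15.0000
0.0000·x − 12.0000·y = q_1−q_3 = -30.0000
solve first two rows → x=2.5000, y=2.5000

(2.5000, 2.5000)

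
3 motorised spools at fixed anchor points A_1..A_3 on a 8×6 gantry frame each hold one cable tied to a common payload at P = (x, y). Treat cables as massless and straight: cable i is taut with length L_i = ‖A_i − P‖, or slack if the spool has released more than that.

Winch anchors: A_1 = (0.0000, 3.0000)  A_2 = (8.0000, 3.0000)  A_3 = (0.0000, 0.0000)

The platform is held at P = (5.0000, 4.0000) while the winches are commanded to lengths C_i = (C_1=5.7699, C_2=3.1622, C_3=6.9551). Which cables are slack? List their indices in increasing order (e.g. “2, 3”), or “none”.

1, 3

cable 1: √((-5.0000)²+(-1.0000)²)=5.0990, C_1=5.7699: slack
cable 2: √((3.0000)²+(-1.0000)²)=3.1623, C_2=3.1622: taut
cable 3: √((-5.0000)²+(-4.0000)²)=6.4031, C_3=6.9551: slack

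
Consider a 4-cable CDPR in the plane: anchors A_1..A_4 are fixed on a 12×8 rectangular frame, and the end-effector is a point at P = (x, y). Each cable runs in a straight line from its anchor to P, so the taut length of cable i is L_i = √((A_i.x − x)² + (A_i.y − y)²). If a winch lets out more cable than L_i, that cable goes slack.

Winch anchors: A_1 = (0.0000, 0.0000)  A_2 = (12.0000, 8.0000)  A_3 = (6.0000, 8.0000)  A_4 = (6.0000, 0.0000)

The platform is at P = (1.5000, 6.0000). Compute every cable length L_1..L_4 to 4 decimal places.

(6.1847, 10.6888, 4.9244, 7.5000)

cable 1: Δx=-1.5000, Δy=-6.0000; L_1 = √(Δx²+Δy²) = 6.1847
cable 2: Δx=10.5000, Δy=2.0000; L_2 = √(Δx²+Δy²) = 10.6888
cable 3: Δx=4.5000, Δy=2.0000; L_3 = √(Δx²+Δy²) = 4.9244
cable 4: Δx=4.5000, Δy=-6.0000; L_4 = √(Δx²+Δy²) = 7.5000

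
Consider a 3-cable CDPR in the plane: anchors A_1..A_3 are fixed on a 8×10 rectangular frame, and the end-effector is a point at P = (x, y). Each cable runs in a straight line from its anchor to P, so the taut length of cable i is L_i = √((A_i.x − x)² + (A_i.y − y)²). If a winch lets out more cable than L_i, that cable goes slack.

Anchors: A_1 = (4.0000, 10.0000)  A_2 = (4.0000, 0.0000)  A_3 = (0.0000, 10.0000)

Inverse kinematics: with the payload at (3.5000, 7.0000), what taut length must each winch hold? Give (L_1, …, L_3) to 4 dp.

(3.0414, 7.0178, 4.6098)

L_1 = √((4.0000−3.5000)² + (10.0000−7.0000)²) = 3.0414
L_2 = √((4.0000−3.5000)² + (0.0000−7.0000)²) = 7.0178
L_3 = √((0.0000−3.5000)² + (10.0000−7.0000)²) = 4.6098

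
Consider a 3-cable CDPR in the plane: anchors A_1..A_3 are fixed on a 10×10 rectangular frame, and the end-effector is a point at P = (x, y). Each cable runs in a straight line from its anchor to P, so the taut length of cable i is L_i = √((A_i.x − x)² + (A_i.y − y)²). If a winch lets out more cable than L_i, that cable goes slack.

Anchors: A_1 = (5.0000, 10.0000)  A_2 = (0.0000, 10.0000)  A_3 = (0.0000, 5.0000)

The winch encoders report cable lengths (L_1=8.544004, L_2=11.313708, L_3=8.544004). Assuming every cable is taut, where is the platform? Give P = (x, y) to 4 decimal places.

(8.0000, 2.0000)

each cable: (A_i−P)·(A_i−P) = L_i²; let q_i = ‖A_i‖²−L_i²
q_1 = 25.0000+100.0000−73.0000 = 52.0000
row 1: 10.0000x + 0.0000y = 80.0000  (q_2=-28.0000)
row 2: 10.0000x + 10.0000y = 100.0000  (q_3=-48.0000)
Cramer on rows 1–2 → x = 8.0000, y = 2.0000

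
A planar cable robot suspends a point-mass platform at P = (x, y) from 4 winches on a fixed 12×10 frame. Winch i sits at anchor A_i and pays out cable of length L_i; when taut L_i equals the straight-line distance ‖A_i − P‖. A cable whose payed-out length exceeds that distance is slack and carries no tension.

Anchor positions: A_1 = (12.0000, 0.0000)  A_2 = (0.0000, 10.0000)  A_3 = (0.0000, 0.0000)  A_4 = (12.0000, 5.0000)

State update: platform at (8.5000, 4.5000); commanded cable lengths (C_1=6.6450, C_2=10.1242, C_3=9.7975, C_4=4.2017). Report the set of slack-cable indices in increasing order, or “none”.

cable 1: √((3.5000)²+(-4.5000)²)=5.7009, C_1=6.6450: slack
cable 2: √((-8.5000)²+(5.5000)²)=10.1242, C_2=10.1242: taut
cable 3: √((-8.5000)²+(-4.5000)²)=9.6177, C_3=9.7975: slack
cable 4: √((3.5000)²+(0.5000)²)=3.5355, C_4=4.2017: slack

1, 3, 4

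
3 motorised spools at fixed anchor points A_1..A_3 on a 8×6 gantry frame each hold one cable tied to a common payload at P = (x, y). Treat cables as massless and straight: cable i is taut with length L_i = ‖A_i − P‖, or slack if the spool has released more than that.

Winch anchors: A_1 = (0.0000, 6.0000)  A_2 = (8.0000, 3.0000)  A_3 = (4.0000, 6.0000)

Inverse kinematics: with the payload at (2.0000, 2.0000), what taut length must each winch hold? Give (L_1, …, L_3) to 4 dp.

L_1 = √((0.0000−2.0000)² + (6.0000−2.0000)²) = 4.4721
L_2 = √((8.0000−2.0000)² + (3.0000−2.0000)²) = 6.0828
L_3 = √((4.0000−2.0000)² + (6.0000−2.0000)²) = 4.4721

(4.4721, 6.0828, 4.4721)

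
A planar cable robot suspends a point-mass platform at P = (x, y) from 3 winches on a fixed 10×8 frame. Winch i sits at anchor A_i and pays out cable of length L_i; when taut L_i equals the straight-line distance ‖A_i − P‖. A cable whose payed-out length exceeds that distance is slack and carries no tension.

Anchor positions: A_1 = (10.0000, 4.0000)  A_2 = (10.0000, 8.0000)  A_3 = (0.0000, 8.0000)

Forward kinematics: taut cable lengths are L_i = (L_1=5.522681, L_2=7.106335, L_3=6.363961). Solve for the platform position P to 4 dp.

(4.5000, 3.5000)

circle eqns → linear via eq_j − eq_1; set k_j = A_j·A_j − L_j²
k_1 = 100.0000+16.0000−30.5000 = 85.5000
0.0000·x − 8.0000·y = k_1−k_2 = -28.0000
20.0000·x − 8.0000·y = k_1−k_3 = 62.0000
solve first two rows → x=4.5000, y=3.5000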